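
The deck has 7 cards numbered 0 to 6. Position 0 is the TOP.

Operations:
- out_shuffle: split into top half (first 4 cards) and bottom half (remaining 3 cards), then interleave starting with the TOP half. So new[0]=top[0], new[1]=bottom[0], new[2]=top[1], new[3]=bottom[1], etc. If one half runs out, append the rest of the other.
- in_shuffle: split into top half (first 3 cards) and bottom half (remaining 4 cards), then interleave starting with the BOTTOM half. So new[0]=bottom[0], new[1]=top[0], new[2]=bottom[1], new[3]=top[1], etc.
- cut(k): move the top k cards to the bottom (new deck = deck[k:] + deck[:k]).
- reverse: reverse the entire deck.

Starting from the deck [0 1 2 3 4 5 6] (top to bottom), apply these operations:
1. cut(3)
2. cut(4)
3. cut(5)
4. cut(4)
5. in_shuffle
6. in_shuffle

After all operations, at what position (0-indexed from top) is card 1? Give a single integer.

Answer: 6

Derivation:
After op 1 (cut(3)): [3 4 5 6 0 1 2]
After op 2 (cut(4)): [0 1 2 3 4 5 6]
After op 3 (cut(5)): [5 6 0 1 2 3 4]
After op 4 (cut(4)): [2 3 4 5 6 0 1]
After op 5 (in_shuffle): [5 2 6 3 0 4 1]
After op 6 (in_shuffle): [3 5 0 2 4 6 1]
Card 1 is at position 6.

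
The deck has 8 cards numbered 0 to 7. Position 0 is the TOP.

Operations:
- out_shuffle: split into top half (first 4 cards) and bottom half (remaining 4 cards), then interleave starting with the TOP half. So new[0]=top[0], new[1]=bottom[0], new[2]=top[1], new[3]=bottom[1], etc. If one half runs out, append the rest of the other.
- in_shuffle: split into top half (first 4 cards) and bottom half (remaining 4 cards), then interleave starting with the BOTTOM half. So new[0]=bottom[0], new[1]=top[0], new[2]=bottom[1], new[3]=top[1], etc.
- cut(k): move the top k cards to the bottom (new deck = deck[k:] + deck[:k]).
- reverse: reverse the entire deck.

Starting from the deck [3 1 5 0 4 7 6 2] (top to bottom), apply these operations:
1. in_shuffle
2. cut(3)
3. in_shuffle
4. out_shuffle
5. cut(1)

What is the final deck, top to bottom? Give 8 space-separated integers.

After op 1 (in_shuffle): [4 3 7 1 6 5 2 0]
After op 2 (cut(3)): [1 6 5 2 0 4 3 7]
After op 3 (in_shuffle): [0 1 4 6 3 5 7 2]
After op 4 (out_shuffle): [0 3 1 5 4 7 6 2]
After op 5 (cut(1)): [3 1 5 4 7 6 2 0]

Answer: 3 1 5 4 7 6 2 0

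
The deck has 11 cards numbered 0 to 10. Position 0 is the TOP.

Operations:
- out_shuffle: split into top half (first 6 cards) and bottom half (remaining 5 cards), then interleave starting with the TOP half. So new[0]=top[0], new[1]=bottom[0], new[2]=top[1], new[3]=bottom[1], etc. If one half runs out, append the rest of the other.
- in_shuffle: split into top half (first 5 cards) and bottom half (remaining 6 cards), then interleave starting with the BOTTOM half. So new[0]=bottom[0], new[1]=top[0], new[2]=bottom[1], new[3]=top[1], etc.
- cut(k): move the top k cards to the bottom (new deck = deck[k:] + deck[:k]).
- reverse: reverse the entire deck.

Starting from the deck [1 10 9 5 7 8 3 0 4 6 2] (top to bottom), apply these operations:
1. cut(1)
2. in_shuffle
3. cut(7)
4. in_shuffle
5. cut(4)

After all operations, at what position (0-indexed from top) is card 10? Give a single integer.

Answer: 7

Derivation:
After op 1 (cut(1)): [10 9 5 7 8 3 0 4 6 2 1]
After op 2 (in_shuffle): [3 10 0 9 4 5 6 7 2 8 1]
After op 3 (cut(7)): [7 2 8 1 3 10 0 9 4 5 6]
After op 4 (in_shuffle): [10 7 0 2 9 8 4 1 5 3 6]
After op 5 (cut(4)): [9 8 4 1 5 3 6 10 7 0 2]
Card 10 is at position 7.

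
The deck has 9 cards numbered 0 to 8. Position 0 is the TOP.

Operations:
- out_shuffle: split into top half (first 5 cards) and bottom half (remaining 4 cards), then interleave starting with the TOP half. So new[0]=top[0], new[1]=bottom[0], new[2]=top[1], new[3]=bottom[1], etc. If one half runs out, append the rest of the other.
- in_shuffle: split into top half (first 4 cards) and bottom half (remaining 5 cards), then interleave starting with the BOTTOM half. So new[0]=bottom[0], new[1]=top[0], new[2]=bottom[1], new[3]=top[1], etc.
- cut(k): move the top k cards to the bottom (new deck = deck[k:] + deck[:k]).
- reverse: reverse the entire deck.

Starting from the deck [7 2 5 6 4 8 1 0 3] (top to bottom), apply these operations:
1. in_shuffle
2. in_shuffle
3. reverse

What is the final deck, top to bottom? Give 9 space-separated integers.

Answer: 3 2 6 8 0 7 5 4 1

Derivation:
After op 1 (in_shuffle): [4 7 8 2 1 5 0 6 3]
After op 2 (in_shuffle): [1 4 5 7 0 8 6 2 3]
After op 3 (reverse): [3 2 6 8 0 7 5 4 1]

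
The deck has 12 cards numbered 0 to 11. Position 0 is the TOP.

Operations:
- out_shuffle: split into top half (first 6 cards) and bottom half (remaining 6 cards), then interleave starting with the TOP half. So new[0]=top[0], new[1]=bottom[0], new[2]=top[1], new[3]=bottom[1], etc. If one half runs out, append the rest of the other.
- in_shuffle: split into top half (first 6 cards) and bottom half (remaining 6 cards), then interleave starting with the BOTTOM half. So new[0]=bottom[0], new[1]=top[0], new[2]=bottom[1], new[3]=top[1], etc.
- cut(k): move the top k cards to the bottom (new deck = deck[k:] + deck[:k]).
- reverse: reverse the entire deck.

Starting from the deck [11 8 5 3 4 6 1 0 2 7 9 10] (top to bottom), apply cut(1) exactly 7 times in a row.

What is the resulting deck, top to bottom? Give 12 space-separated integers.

Answer: 0 2 7 9 10 11 8 5 3 4 6 1

Derivation:
After op 1 (cut(1)): [8 5 3 4 6 1 0 2 7 9 10 11]
After op 2 (cut(1)): [5 3 4 6 1 0 2 7 9 10 11 8]
After op 3 (cut(1)): [3 4 6 1 0 2 7 9 10 11 8 5]
After op 4 (cut(1)): [4 6 1 0 2 7 9 10 11 8 5 3]
After op 5 (cut(1)): [6 1 0 2 7 9 10 11 8 5 3 4]
After op 6 (cut(1)): [1 0 2 7 9 10 11 8 5 3 4 6]
After op 7 (cut(1)): [0 2 7 9 10 11 8 5 3 4 6 1]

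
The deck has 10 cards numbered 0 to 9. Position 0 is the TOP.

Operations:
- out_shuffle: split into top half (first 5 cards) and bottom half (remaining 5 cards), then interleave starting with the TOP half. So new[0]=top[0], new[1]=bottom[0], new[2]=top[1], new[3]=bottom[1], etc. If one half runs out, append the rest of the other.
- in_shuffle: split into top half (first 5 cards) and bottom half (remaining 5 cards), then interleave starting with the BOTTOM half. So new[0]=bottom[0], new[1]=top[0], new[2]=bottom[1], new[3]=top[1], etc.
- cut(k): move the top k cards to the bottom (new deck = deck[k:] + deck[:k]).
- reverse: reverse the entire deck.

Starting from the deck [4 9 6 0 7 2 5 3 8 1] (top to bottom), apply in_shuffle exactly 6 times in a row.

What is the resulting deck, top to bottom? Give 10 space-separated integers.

After op 1 (in_shuffle): [2 4 5 9 3 6 8 0 1 7]
After op 2 (in_shuffle): [6 2 8 4 0 5 1 9 7 3]
After op 3 (in_shuffle): [5 6 1 2 9 8 7 4 3 0]
After op 4 (in_shuffle): [8 5 7 6 4 1 3 2 0 9]
After op 5 (in_shuffle): [1 8 3 5 2 7 0 6 9 4]
After op 6 (in_shuffle): [7 1 0 8 6 3 9 5 4 2]

Answer: 7 1 0 8 6 3 9 5 4 2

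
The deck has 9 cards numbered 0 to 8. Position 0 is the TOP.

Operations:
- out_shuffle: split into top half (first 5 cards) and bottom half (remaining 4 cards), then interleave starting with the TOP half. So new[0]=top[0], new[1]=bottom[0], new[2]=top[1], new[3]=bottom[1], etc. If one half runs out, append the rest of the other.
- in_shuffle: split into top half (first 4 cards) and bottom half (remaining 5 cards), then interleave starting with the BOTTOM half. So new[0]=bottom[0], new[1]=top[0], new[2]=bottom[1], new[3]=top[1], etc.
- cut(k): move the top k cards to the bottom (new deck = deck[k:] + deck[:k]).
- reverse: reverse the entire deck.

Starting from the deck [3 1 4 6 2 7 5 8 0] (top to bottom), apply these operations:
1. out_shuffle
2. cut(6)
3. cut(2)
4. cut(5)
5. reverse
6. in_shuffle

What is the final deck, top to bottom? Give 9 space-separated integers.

Answer: 2 5 0 1 6 7 8 3 4

Derivation:
After op 1 (out_shuffle): [3 7 1 5 4 8 6 0 2]
After op 2 (cut(6)): [6 0 2 3 7 1 5 4 8]
After op 3 (cut(2)): [2 3 7 1 5 4 8 6 0]
After op 4 (cut(5)): [4 8 6 0 2 3 7 1 5]
After op 5 (reverse): [5 1 7 3 2 0 6 8 4]
After op 6 (in_shuffle): [2 5 0 1 6 7 8 3 4]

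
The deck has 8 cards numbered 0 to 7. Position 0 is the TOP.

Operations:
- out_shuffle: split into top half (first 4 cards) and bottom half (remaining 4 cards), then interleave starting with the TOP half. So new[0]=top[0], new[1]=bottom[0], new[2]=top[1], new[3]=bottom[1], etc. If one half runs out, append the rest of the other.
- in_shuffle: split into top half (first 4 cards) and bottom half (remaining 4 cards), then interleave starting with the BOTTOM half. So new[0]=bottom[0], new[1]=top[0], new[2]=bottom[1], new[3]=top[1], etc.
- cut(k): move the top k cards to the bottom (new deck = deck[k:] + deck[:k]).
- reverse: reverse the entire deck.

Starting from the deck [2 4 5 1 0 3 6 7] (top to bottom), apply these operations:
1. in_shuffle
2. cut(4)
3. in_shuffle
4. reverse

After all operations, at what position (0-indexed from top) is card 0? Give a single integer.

After op 1 (in_shuffle): [0 2 3 4 6 5 7 1]
After op 2 (cut(4)): [6 5 7 1 0 2 3 4]
After op 3 (in_shuffle): [0 6 2 5 3 7 4 1]
After op 4 (reverse): [1 4 7 3 5 2 6 0]
Card 0 is at position 7.

Answer: 7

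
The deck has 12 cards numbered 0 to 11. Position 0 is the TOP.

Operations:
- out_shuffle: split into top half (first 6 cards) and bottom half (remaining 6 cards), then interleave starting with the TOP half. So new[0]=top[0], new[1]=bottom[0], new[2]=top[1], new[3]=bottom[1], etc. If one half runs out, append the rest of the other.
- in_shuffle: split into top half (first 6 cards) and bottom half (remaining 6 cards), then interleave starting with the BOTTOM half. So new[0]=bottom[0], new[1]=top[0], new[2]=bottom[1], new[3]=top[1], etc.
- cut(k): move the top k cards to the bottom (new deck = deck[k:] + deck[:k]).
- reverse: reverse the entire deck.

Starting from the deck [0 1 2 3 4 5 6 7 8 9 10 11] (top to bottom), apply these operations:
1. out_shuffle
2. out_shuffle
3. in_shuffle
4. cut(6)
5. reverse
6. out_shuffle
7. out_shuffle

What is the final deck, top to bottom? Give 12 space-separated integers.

After op 1 (out_shuffle): [0 6 1 7 2 8 3 9 4 10 5 11]
After op 2 (out_shuffle): [0 3 6 9 1 4 7 10 2 5 8 11]
After op 3 (in_shuffle): [7 0 10 3 2 6 5 9 8 1 11 4]
After op 4 (cut(6)): [5 9 8 1 11 4 7 0 10 3 2 6]
After op 5 (reverse): [6 2 3 10 0 7 4 11 1 8 9 5]
After op 6 (out_shuffle): [6 4 2 11 3 1 10 8 0 9 7 5]
After op 7 (out_shuffle): [6 10 4 8 2 0 11 9 3 7 1 5]

Answer: 6 10 4 8 2 0 11 9 3 7 1 5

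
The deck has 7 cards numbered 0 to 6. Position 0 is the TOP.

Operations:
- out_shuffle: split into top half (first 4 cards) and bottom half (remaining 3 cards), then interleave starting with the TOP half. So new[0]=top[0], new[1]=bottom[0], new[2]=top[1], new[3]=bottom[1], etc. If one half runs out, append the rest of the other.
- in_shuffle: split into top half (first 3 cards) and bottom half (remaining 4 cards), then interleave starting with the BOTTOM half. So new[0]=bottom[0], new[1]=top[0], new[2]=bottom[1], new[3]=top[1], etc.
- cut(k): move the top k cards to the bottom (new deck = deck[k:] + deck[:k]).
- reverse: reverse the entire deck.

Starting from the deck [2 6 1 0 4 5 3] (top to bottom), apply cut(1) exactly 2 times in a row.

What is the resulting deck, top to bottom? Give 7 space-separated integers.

Answer: 1 0 4 5 3 2 6

Derivation:
After op 1 (cut(1)): [6 1 0 4 5 3 2]
After op 2 (cut(1)): [1 0 4 5 3 2 6]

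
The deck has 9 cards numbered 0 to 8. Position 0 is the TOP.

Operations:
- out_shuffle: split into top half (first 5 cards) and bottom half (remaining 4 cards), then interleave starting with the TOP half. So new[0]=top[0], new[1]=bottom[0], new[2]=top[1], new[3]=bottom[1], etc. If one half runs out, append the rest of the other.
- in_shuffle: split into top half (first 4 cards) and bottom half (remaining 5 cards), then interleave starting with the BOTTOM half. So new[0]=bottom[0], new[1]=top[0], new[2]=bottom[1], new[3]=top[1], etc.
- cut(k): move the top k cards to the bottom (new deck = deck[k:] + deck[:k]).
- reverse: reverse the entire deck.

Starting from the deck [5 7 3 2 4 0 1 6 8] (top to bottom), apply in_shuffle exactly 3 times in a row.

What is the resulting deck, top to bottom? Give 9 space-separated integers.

After op 1 (in_shuffle): [4 5 0 7 1 3 6 2 8]
After op 2 (in_shuffle): [1 4 3 5 6 0 2 7 8]
After op 3 (in_shuffle): [6 1 0 4 2 3 7 5 8]

Answer: 6 1 0 4 2 3 7 5 8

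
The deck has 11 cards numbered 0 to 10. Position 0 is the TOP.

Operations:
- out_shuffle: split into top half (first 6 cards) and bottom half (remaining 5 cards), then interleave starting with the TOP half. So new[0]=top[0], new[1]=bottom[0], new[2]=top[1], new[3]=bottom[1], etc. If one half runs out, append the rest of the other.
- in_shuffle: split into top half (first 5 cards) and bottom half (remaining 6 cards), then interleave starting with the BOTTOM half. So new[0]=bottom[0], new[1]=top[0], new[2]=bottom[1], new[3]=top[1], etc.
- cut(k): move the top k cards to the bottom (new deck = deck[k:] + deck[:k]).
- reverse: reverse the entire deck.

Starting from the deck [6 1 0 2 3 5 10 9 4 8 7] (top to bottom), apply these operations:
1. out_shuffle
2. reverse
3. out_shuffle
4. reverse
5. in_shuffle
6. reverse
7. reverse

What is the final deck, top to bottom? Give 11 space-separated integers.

After op 1 (out_shuffle): [6 10 1 9 0 4 2 8 3 7 5]
After op 2 (reverse): [5 7 3 8 2 4 0 9 1 10 6]
After op 3 (out_shuffle): [5 0 7 9 3 1 8 10 2 6 4]
After op 4 (reverse): [4 6 2 10 8 1 3 9 7 0 5]
After op 5 (in_shuffle): [1 4 3 6 9 2 7 10 0 8 5]
After op 6 (reverse): [5 8 0 10 7 2 9 6 3 4 1]
After op 7 (reverse): [1 4 3 6 9 2 7 10 0 8 5]

Answer: 1 4 3 6 9 2 7 10 0 8 5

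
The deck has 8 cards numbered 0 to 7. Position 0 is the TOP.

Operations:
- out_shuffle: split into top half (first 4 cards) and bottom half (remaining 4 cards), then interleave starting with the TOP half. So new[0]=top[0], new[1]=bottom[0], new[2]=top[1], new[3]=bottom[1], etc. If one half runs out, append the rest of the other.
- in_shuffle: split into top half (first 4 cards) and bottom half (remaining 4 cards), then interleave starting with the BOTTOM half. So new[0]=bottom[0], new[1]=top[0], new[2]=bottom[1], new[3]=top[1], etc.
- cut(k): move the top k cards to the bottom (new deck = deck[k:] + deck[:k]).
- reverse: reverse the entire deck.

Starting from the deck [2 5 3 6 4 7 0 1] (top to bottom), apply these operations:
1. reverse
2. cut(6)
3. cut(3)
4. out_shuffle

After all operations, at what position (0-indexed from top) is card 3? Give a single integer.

After op 1 (reverse): [1 0 7 4 6 3 5 2]
After op 2 (cut(6)): [5 2 1 0 7 4 6 3]
After op 3 (cut(3)): [0 7 4 6 3 5 2 1]
After op 4 (out_shuffle): [0 3 7 5 4 2 6 1]
Card 3 is at position 1.

Answer: 1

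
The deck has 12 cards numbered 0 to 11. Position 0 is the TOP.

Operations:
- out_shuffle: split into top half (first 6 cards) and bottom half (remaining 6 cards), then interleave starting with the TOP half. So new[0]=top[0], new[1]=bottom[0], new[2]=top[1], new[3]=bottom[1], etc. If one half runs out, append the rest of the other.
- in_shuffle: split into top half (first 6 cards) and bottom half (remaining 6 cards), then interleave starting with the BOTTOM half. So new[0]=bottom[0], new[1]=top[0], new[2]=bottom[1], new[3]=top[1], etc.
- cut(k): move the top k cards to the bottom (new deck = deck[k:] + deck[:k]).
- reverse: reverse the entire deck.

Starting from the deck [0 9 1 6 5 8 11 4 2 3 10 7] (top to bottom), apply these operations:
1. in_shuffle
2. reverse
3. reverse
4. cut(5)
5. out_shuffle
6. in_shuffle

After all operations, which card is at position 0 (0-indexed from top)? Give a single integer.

After op 1 (in_shuffle): [11 0 4 9 2 1 3 6 10 5 7 8]
After op 2 (reverse): [8 7 5 10 6 3 1 2 9 4 0 11]
After op 3 (reverse): [11 0 4 9 2 1 3 6 10 5 7 8]
After op 4 (cut(5)): [1 3 6 10 5 7 8 11 0 4 9 2]
After op 5 (out_shuffle): [1 8 3 11 6 0 10 4 5 9 7 2]
After op 6 (in_shuffle): [10 1 4 8 5 3 9 11 7 6 2 0]
Position 0: card 10.

Answer: 10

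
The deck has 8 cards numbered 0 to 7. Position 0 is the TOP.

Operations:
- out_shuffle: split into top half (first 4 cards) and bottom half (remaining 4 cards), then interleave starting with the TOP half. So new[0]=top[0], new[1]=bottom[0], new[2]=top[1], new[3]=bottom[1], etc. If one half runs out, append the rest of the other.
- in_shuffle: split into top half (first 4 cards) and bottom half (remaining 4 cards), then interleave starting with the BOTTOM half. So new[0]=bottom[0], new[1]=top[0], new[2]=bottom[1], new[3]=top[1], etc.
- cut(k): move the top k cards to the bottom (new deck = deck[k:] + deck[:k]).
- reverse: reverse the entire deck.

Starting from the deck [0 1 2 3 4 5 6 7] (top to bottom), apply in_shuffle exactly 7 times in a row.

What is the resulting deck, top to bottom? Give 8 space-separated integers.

Answer: 4 0 5 1 6 2 7 3

Derivation:
After op 1 (in_shuffle): [4 0 5 1 6 2 7 3]
After op 2 (in_shuffle): [6 4 2 0 7 5 3 1]
After op 3 (in_shuffle): [7 6 5 4 3 2 1 0]
After op 4 (in_shuffle): [3 7 2 6 1 5 0 4]
After op 5 (in_shuffle): [1 3 5 7 0 2 4 6]
After op 6 (in_shuffle): [0 1 2 3 4 5 6 7]
After op 7 (in_shuffle): [4 0 5 1 6 2 7 3]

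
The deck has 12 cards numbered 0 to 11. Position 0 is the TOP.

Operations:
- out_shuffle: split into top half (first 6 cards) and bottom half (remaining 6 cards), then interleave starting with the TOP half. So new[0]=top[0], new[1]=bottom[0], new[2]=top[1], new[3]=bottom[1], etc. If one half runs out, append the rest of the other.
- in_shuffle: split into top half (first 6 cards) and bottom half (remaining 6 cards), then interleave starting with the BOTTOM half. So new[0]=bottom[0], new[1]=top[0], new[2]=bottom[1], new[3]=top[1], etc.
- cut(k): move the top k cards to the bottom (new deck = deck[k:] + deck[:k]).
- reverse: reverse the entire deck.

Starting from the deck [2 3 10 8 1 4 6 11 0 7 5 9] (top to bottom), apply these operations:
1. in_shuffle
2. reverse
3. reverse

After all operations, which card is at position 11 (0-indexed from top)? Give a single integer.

Answer: 4

Derivation:
After op 1 (in_shuffle): [6 2 11 3 0 10 7 8 5 1 9 4]
After op 2 (reverse): [4 9 1 5 8 7 10 0 3 11 2 6]
After op 3 (reverse): [6 2 11 3 0 10 7 8 5 1 9 4]
Position 11: card 4.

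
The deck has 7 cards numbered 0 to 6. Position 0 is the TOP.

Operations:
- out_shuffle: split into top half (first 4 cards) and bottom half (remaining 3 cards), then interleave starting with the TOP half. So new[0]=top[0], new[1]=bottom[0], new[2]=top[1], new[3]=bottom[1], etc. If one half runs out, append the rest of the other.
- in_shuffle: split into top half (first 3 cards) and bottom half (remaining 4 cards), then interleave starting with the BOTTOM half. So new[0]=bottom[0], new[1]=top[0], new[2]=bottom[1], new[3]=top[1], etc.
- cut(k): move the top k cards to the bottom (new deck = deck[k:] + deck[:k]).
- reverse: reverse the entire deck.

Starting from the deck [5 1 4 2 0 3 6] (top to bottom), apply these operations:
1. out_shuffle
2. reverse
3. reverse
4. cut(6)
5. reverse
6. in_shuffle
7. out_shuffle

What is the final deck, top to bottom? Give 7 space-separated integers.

After op 1 (out_shuffle): [5 0 1 3 4 6 2]
After op 2 (reverse): [2 6 4 3 1 0 5]
After op 3 (reverse): [5 0 1 3 4 6 2]
After op 4 (cut(6)): [2 5 0 1 3 4 6]
After op 5 (reverse): [6 4 3 1 0 5 2]
After op 6 (in_shuffle): [1 6 0 4 5 3 2]
After op 7 (out_shuffle): [1 5 6 3 0 2 4]

Answer: 1 5 6 3 0 2 4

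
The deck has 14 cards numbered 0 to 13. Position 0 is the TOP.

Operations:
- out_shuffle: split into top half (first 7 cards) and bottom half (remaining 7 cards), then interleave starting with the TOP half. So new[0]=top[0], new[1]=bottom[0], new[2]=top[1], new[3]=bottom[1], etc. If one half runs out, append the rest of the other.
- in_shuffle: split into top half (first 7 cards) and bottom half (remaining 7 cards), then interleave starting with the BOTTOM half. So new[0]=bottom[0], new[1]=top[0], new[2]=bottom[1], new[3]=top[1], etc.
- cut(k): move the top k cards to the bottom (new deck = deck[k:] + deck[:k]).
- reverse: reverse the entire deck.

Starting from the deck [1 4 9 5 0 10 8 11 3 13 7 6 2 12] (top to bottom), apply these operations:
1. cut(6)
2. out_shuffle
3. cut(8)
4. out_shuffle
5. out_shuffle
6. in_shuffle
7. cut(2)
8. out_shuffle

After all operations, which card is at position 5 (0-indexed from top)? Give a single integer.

After op 1 (cut(6)): [8 11 3 13 7 6 2 12 1 4 9 5 0 10]
After op 2 (out_shuffle): [8 12 11 1 3 4 13 9 7 5 6 0 2 10]
After op 3 (cut(8)): [7 5 6 0 2 10 8 12 11 1 3 4 13 9]
After op 4 (out_shuffle): [7 12 5 11 6 1 0 3 2 4 10 13 8 9]
After op 5 (out_shuffle): [7 3 12 2 5 4 11 10 6 13 1 8 0 9]
After op 6 (in_shuffle): [10 7 6 3 13 12 1 2 8 5 0 4 9 11]
After op 7 (cut(2)): [6 3 13 12 1 2 8 5 0 4 9 11 10 7]
After op 8 (out_shuffle): [6 5 3 0 13 4 12 9 1 11 2 10 8 7]
Position 5: card 4.

Answer: 4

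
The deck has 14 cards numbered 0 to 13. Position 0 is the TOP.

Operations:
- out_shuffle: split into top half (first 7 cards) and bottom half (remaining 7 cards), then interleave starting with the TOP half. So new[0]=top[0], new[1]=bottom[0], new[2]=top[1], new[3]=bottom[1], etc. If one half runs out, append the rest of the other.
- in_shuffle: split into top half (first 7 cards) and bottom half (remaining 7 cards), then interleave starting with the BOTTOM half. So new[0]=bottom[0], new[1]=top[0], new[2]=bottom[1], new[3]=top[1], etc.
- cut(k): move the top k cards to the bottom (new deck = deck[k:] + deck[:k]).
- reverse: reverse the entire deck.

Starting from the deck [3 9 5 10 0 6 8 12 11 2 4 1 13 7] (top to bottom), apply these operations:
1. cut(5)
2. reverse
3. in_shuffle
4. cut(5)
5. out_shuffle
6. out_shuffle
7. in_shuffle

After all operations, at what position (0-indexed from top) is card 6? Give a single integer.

Answer: 5

Derivation:
After op 1 (cut(5)): [6 8 12 11 2 4 1 13 7 3 9 5 10 0]
After op 2 (reverse): [0 10 5 9 3 7 13 1 4 2 11 12 8 6]
After op 3 (in_shuffle): [1 0 4 10 2 5 11 9 12 3 8 7 6 13]
After op 4 (cut(5)): [5 11 9 12 3 8 7 6 13 1 0 4 10 2]
After op 5 (out_shuffle): [5 6 11 13 9 1 12 0 3 4 8 10 7 2]
After op 6 (out_shuffle): [5 0 6 3 11 4 13 8 9 10 1 7 12 2]
After op 7 (in_shuffle): [8 5 9 0 10 6 1 3 7 11 12 4 2 13]
Card 6 is at position 5.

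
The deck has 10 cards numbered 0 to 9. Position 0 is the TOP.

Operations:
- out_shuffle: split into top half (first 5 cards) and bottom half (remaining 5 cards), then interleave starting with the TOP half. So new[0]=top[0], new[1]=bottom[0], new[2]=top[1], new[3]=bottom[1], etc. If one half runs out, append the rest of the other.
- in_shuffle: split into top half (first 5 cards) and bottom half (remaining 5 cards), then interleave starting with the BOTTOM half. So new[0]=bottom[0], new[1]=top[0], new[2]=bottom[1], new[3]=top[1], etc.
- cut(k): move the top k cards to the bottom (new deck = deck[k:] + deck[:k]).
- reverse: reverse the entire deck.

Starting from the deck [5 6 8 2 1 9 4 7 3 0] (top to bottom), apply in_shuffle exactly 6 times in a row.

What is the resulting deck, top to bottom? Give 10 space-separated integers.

After op 1 (in_shuffle): [9 5 4 6 7 8 3 2 0 1]
After op 2 (in_shuffle): [8 9 3 5 2 4 0 6 1 7]
After op 3 (in_shuffle): [4 8 0 9 6 3 1 5 7 2]
After op 4 (in_shuffle): [3 4 1 8 5 0 7 9 2 6]
After op 5 (in_shuffle): [0 3 7 4 9 1 2 8 6 5]
After op 6 (in_shuffle): [1 0 2 3 8 7 6 4 5 9]

Answer: 1 0 2 3 8 7 6 4 5 9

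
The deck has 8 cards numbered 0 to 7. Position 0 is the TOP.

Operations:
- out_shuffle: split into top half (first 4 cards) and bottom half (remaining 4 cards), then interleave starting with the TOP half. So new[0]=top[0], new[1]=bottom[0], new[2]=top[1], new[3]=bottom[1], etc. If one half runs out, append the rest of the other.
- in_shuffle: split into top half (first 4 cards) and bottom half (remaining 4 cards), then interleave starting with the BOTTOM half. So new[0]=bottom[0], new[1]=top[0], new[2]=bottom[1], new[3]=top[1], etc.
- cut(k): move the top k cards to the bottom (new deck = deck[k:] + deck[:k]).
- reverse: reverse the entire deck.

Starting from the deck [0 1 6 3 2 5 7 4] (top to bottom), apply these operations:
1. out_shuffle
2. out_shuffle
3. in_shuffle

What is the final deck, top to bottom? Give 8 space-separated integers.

After op 1 (out_shuffle): [0 2 1 5 6 7 3 4]
After op 2 (out_shuffle): [0 6 2 7 1 3 5 4]
After op 3 (in_shuffle): [1 0 3 6 5 2 4 7]

Answer: 1 0 3 6 5 2 4 7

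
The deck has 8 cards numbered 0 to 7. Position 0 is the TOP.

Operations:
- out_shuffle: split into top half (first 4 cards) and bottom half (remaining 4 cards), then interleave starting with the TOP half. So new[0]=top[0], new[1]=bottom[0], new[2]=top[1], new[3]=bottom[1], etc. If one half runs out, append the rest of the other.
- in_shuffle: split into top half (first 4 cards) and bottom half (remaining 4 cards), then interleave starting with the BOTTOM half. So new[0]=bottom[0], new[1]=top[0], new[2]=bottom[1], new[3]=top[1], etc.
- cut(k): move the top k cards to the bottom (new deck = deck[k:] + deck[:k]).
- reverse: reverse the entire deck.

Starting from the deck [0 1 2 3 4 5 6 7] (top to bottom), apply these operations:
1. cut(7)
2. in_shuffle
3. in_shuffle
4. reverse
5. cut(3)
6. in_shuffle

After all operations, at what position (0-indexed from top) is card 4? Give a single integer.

Answer: 6

Derivation:
After op 1 (cut(7)): [7 0 1 2 3 4 5 6]
After op 2 (in_shuffle): [3 7 4 0 5 1 6 2]
After op 3 (in_shuffle): [5 3 1 7 6 4 2 0]
After op 4 (reverse): [0 2 4 6 7 1 3 5]
After op 5 (cut(3)): [6 7 1 3 5 0 2 4]
After op 6 (in_shuffle): [5 6 0 7 2 1 4 3]
Card 4 is at position 6.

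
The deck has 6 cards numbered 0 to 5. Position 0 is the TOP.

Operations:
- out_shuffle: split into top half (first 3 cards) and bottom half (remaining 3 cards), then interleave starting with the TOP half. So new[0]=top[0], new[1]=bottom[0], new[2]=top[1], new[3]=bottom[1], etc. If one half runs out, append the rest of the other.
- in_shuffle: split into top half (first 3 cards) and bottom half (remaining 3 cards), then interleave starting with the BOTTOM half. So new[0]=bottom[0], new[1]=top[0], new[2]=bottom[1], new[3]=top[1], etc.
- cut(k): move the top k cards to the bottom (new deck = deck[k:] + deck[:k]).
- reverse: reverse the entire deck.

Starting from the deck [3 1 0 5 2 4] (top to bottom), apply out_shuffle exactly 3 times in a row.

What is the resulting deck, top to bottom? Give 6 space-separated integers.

After op 1 (out_shuffle): [3 5 1 2 0 4]
After op 2 (out_shuffle): [3 2 5 0 1 4]
After op 3 (out_shuffle): [3 0 2 1 5 4]

Answer: 3 0 2 1 5 4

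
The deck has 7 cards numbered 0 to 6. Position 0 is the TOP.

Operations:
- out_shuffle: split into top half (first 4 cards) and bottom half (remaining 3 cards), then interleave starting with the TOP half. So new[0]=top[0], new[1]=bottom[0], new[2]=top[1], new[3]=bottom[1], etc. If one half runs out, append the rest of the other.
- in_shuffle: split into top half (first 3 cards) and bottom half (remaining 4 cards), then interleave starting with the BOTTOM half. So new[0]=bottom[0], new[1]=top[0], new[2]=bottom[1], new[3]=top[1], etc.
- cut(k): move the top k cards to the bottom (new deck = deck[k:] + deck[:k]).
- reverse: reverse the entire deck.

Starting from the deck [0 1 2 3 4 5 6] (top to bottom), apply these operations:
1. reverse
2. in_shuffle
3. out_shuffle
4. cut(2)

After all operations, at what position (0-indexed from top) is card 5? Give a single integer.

After op 1 (reverse): [6 5 4 3 2 1 0]
After op 2 (in_shuffle): [3 6 2 5 1 4 0]
After op 3 (out_shuffle): [3 1 6 4 2 0 5]
After op 4 (cut(2)): [6 4 2 0 5 3 1]
Card 5 is at position 4.

Answer: 4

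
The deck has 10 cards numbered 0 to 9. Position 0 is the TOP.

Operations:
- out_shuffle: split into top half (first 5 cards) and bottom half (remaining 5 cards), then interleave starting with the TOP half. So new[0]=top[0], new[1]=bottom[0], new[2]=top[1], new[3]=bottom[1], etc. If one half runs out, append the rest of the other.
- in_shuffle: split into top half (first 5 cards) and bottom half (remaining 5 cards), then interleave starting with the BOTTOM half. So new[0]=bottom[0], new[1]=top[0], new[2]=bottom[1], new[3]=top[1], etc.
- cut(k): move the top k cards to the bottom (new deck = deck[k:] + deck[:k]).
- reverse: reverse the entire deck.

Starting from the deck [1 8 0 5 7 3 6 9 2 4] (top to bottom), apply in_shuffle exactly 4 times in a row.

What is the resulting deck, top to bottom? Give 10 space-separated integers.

Answer: 2 6 7 0 1 4 9 3 5 8

Derivation:
After op 1 (in_shuffle): [3 1 6 8 9 0 2 5 4 7]
After op 2 (in_shuffle): [0 3 2 1 5 6 4 8 7 9]
After op 3 (in_shuffle): [6 0 4 3 8 2 7 1 9 5]
After op 4 (in_shuffle): [2 6 7 0 1 4 9 3 5 8]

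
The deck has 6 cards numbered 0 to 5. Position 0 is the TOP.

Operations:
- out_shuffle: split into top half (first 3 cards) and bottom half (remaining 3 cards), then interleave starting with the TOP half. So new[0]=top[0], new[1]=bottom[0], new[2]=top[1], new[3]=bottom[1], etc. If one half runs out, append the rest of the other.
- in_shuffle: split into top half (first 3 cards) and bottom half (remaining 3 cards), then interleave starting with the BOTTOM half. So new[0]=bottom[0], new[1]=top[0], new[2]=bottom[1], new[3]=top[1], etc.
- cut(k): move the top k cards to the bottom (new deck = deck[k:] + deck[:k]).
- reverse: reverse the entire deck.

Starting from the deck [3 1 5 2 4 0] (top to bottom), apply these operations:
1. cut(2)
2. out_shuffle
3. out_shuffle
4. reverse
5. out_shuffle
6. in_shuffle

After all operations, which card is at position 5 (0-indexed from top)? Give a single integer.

After op 1 (cut(2)): [5 2 4 0 3 1]
After op 2 (out_shuffle): [5 0 2 3 4 1]
After op 3 (out_shuffle): [5 3 0 4 2 1]
After op 4 (reverse): [1 2 4 0 3 5]
After op 5 (out_shuffle): [1 0 2 3 4 5]
After op 6 (in_shuffle): [3 1 4 0 5 2]
Position 5: card 2.

Answer: 2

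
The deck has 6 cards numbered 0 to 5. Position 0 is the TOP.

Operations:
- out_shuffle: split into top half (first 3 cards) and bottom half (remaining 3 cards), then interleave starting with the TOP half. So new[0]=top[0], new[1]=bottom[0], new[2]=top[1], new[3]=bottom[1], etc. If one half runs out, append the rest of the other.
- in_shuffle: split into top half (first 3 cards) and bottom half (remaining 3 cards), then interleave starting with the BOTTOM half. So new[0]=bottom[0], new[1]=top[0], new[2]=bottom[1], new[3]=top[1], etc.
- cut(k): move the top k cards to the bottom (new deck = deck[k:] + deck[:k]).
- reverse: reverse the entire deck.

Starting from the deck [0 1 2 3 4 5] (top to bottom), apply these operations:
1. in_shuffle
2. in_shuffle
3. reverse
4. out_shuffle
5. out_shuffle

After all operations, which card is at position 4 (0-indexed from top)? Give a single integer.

After op 1 (in_shuffle): [3 0 4 1 5 2]
After op 2 (in_shuffle): [1 3 5 0 2 4]
After op 3 (reverse): [4 2 0 5 3 1]
After op 4 (out_shuffle): [4 5 2 3 0 1]
After op 5 (out_shuffle): [4 3 5 0 2 1]
Position 4: card 2.

Answer: 2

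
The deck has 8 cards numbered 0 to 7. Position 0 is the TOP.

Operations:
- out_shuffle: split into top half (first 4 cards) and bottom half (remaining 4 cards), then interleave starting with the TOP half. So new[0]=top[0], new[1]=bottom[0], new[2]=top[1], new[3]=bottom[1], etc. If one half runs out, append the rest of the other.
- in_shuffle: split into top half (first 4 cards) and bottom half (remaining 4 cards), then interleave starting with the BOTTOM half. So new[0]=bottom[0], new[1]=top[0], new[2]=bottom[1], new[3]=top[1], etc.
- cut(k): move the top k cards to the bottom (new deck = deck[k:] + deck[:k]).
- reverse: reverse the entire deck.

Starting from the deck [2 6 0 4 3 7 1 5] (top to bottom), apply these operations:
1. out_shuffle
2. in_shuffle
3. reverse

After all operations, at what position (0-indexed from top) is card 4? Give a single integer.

Answer: 3

Derivation:
After op 1 (out_shuffle): [2 3 6 7 0 1 4 5]
After op 2 (in_shuffle): [0 2 1 3 4 6 5 7]
After op 3 (reverse): [7 5 6 4 3 1 2 0]
Card 4 is at position 3.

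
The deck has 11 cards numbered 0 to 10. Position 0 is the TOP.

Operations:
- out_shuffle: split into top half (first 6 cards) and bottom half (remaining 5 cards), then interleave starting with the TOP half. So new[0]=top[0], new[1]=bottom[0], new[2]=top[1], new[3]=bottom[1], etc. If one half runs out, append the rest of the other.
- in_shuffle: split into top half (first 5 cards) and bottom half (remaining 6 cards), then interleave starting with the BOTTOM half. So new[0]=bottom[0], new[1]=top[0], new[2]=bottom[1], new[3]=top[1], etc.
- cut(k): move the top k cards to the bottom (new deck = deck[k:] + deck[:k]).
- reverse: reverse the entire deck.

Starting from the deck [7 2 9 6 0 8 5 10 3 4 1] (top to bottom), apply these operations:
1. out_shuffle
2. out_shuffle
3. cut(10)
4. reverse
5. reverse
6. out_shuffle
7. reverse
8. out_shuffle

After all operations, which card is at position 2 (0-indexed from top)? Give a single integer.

Answer: 8

Derivation:
After op 1 (out_shuffle): [7 5 2 10 9 3 6 4 0 1 8]
After op 2 (out_shuffle): [7 6 5 4 2 0 10 1 9 8 3]
After op 3 (cut(10)): [3 7 6 5 4 2 0 10 1 9 8]
After op 4 (reverse): [8 9 1 10 0 2 4 5 6 7 3]
After op 5 (reverse): [3 7 6 5 4 2 0 10 1 9 8]
After op 6 (out_shuffle): [3 0 7 10 6 1 5 9 4 8 2]
After op 7 (reverse): [2 8 4 9 5 1 6 10 7 0 3]
After op 8 (out_shuffle): [2 6 8 10 4 7 9 0 5 3 1]
Position 2: card 8.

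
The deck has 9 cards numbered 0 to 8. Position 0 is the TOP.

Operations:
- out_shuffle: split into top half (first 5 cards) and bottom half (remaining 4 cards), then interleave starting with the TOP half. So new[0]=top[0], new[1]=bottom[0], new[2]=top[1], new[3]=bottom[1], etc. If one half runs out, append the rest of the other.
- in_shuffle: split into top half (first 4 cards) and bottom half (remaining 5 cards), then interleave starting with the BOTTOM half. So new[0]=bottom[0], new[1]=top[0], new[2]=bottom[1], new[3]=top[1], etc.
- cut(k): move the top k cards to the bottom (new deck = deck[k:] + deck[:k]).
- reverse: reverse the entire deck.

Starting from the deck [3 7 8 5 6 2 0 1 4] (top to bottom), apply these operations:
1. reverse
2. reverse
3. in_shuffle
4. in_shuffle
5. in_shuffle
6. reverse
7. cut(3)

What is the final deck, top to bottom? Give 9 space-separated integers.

After op 1 (reverse): [4 1 0 2 6 5 8 7 3]
After op 2 (reverse): [3 7 8 5 6 2 0 1 4]
After op 3 (in_shuffle): [6 3 2 7 0 8 1 5 4]
After op 4 (in_shuffle): [0 6 8 3 1 2 5 7 4]
After op 5 (in_shuffle): [1 0 2 6 5 8 7 3 4]
After op 6 (reverse): [4 3 7 8 5 6 2 0 1]
After op 7 (cut(3)): [8 5 6 2 0 1 4 3 7]

Answer: 8 5 6 2 0 1 4 3 7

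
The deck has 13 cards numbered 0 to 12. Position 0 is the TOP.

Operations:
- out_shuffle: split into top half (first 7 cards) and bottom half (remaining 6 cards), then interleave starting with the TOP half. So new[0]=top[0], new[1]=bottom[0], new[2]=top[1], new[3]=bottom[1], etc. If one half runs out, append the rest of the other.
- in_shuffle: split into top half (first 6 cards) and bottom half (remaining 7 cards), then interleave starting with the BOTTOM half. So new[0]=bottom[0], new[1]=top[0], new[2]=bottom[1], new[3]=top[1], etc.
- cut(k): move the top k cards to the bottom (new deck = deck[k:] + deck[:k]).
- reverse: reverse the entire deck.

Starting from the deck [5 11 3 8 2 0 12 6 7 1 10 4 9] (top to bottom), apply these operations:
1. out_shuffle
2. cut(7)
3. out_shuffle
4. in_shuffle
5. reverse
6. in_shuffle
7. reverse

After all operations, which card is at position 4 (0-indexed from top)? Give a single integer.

After op 1 (out_shuffle): [5 6 11 7 3 1 8 10 2 4 0 9 12]
After op 2 (cut(7)): [10 2 4 0 9 12 5 6 11 7 3 1 8]
After op 3 (out_shuffle): [10 6 2 11 4 7 0 3 9 1 12 8 5]
After op 4 (in_shuffle): [0 10 3 6 9 2 1 11 12 4 8 7 5]
After op 5 (reverse): [5 7 8 4 12 11 1 2 9 6 3 10 0]
After op 6 (in_shuffle): [1 5 2 7 9 8 6 4 3 12 10 11 0]
After op 7 (reverse): [0 11 10 12 3 4 6 8 9 7 2 5 1]
Position 4: card 3.

Answer: 3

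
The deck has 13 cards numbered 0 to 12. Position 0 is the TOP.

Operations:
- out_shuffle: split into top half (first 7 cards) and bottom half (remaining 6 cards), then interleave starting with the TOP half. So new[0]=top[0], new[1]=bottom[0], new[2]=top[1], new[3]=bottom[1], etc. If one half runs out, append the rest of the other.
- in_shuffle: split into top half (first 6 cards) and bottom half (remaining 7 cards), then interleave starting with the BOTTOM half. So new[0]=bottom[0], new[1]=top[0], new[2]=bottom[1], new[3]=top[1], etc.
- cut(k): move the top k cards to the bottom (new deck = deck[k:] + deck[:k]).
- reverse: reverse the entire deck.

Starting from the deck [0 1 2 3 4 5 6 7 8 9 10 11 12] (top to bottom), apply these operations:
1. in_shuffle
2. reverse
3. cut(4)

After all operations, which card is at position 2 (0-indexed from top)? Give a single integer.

Answer: 9

Derivation:
After op 1 (in_shuffle): [6 0 7 1 8 2 9 3 10 4 11 5 12]
After op 2 (reverse): [12 5 11 4 10 3 9 2 8 1 7 0 6]
After op 3 (cut(4)): [10 3 9 2 8 1 7 0 6 12 5 11 4]
Position 2: card 9.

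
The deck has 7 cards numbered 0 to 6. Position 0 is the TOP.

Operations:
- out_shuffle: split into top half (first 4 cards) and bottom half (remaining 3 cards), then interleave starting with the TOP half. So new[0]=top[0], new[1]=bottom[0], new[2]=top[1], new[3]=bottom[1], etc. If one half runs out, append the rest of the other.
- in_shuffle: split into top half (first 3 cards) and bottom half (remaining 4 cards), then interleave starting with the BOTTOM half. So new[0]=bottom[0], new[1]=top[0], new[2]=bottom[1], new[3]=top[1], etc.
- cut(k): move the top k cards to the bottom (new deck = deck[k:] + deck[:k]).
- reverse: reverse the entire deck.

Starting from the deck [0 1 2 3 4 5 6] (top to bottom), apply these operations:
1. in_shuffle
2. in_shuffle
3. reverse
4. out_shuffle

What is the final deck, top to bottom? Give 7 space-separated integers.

Answer: 6 5 4 3 2 1 0

Derivation:
After op 1 (in_shuffle): [3 0 4 1 5 2 6]
After op 2 (in_shuffle): [1 3 5 0 2 4 6]
After op 3 (reverse): [6 4 2 0 5 3 1]
After op 4 (out_shuffle): [6 5 4 3 2 1 0]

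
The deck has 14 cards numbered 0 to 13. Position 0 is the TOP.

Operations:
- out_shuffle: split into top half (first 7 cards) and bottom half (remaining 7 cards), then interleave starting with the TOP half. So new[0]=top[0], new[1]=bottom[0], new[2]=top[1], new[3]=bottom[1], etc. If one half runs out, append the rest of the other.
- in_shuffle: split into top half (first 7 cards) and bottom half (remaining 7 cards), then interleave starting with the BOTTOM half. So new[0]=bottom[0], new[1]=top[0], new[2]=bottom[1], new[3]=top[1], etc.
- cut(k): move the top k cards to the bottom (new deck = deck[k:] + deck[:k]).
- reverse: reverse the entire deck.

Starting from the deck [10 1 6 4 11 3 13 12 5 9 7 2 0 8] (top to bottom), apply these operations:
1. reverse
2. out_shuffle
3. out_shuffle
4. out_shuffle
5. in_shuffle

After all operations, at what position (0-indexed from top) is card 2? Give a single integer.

Answer: 7

Derivation:
After op 1 (reverse): [8 0 2 7 9 5 12 13 3 11 4 6 1 10]
After op 2 (out_shuffle): [8 13 0 3 2 11 7 4 9 6 5 1 12 10]
After op 3 (out_shuffle): [8 4 13 9 0 6 3 5 2 1 11 12 7 10]
After op 4 (out_shuffle): [8 5 4 2 13 1 9 11 0 12 6 7 3 10]
After op 5 (in_shuffle): [11 8 0 5 12 4 6 2 7 13 3 1 10 9]
Card 2 is at position 7.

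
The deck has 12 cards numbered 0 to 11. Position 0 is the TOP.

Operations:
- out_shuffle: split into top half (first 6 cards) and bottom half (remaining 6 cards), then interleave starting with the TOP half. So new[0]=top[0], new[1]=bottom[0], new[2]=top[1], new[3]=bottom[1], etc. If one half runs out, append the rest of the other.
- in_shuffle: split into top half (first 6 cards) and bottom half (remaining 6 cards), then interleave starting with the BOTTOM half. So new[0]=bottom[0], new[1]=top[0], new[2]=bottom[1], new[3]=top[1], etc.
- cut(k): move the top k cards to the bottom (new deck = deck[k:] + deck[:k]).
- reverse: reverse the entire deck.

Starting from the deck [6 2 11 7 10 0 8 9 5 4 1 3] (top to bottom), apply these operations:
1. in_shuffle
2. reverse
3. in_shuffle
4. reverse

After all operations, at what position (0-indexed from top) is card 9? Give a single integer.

Answer: 5

Derivation:
After op 1 (in_shuffle): [8 6 9 2 5 11 4 7 1 10 3 0]
After op 2 (reverse): [0 3 10 1 7 4 11 5 2 9 6 8]
After op 3 (in_shuffle): [11 0 5 3 2 10 9 1 6 7 8 4]
After op 4 (reverse): [4 8 7 6 1 9 10 2 3 5 0 11]
Card 9 is at position 5.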